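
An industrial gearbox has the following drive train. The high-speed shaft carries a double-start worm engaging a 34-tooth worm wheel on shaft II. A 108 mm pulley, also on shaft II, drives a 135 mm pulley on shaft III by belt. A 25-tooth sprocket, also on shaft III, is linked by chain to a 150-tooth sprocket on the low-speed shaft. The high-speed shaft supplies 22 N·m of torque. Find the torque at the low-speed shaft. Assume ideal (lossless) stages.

2805 N·m

Worm: ratio = 34/2 = 17; torque at shaft II = 22 × 17 = 374 N·m.
Belt: ratio = 135/108 = 1.25; torque at shaft III = 374 × 1.25 = 467.5 N·m.
Chain: ratio = 150/25 = 6; torque at the low-speed shaft = 467.5 × 6 = 2805 N·m.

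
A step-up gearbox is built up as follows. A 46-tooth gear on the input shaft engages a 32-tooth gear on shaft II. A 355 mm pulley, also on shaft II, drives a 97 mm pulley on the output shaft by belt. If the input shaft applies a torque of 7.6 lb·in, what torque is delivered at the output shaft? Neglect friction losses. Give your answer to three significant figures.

1.44 lb·in

Gear mesh: ratio = 32/46 = 0.69565; torque at shaft II = 7.6 × 0.69565 = 5.287 lb·in.
Belt: ratio = 97/355 = 0.27324; torque at the output shaft = 5.287 × 0.27324 = 1.4446 lb·in.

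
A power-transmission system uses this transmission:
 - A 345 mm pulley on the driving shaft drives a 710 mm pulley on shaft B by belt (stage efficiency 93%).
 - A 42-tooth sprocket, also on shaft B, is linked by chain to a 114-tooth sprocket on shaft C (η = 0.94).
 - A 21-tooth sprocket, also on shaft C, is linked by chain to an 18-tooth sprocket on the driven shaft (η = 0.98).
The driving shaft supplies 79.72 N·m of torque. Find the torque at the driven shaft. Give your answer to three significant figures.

belt 710/345 = 2.058 → τ = 79.72·2.058·0.93 = 152.58 N·m
chain 114/42 = 2.7143 → τ = 152.58·2.7143·0.94 = 389.29 N·m
chain 18/21 = 0.85714 → τ = 389.29·0.85714·0.98 = 327 N·m

327 N·m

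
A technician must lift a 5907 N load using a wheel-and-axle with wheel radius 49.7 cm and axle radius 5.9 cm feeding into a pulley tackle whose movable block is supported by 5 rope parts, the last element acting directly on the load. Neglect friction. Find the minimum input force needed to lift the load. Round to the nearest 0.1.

140.2 N

Wheel-and-axle MA = R/r = 49.7/5.9 = 8.4237.
Block-and-tackle MA = number of supporting rope parts = 5.
Combined ideal MA = 8.4237 × 5 = 42.119.
Effort = load / MA = 5907 / 42.119 = 140.25 N.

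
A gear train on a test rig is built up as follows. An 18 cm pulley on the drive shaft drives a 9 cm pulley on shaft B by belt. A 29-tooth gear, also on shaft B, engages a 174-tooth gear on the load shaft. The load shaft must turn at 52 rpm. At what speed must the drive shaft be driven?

Overall ratio R = 0.5 × 6 = 3.
Required input speed = output speed × R = 52 × 3 = 156 rpm.

156 rpm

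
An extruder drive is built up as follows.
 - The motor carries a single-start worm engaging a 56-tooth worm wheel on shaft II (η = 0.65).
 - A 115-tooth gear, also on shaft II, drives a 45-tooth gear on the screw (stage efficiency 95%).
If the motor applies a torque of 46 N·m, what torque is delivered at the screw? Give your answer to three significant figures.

Worm: ratio = 56/1 = 56; torque at shaft II = 46 × 56 × 0.65 = 1674.4 N·m.
Gear mesh: ratio = 45/115 = 0.3913; torque at the screw = 1674.4 × 0.3913 × 0.95 = 622.44 N·m.

622 N·m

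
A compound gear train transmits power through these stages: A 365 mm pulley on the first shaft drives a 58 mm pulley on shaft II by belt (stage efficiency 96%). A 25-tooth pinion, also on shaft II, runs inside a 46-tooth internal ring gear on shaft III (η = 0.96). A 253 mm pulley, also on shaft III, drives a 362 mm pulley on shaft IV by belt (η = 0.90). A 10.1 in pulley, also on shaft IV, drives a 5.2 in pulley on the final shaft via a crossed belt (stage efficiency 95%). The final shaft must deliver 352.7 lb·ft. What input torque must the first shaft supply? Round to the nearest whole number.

Overall ratio R = 0.1589 × 1.84 × 1.4308 × 0.51485 = 0.21539; overall efficiency η = 0.96 × 0.96 × 0.90 × 0.95 = 0.7880.
Input torque = output torque / (R × η) = 352.7 / (0.21539 × 0.7880) = 2078.1 lb·ft.

2078 lb·ft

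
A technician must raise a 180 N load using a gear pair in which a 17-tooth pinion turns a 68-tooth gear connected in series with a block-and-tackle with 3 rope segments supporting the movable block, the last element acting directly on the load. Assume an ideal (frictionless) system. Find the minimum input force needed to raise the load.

15 N

Gear pair MA = 68/17 = 4.
Block-and-tackle MA = number of supporting rope parts = 3.
Combined ideal MA = 4 × 3 = 12.
Effort = load / MA = 180 / 12 = 15 N.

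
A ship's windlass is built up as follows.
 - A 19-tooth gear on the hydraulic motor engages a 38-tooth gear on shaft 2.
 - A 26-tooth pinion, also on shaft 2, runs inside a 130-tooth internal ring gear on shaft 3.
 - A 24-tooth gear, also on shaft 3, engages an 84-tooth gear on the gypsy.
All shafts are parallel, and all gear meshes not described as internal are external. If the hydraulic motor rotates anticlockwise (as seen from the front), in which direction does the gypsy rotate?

anticlockwise

the hydraulic motor → shaft 2: external mesh, 1 reversal → CW.
shaft 2 → shaft 3: internal mesh, same direction → CW.
shaft 3 → the gypsy: external mesh, 1 reversal → CCW.
2 reversals in total — an even number — so the gypsy turns the same way as the hydraulic motor.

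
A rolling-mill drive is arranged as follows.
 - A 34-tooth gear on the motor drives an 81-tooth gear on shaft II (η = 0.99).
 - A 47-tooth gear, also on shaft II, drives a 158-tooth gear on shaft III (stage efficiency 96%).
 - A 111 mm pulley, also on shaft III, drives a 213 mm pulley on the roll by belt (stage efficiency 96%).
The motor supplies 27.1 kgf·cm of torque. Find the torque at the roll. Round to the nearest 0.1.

380.0 kgf·cm

After the gear mesh (81/34): 27.1 × 2.3824 × 0.99 = 63.916 kgf·cm
After the gear mesh (158/47): 63.916 × 3.3617 × 0.96 = 206.27 kgf·cm
After the belt (213/111): 206.27 × 1.9189 × 0.96 = 379.99 kgf·cm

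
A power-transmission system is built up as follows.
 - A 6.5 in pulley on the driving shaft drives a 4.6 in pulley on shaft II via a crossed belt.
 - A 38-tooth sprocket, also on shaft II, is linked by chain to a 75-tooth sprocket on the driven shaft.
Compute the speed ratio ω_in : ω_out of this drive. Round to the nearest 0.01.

Each stage contributes driven/driver: belt 4.6/6.5 = 0.70769, chain 75/38 = 1.9737.
Overall: 0.70769 × 1.9737 = 1.3968.

1.40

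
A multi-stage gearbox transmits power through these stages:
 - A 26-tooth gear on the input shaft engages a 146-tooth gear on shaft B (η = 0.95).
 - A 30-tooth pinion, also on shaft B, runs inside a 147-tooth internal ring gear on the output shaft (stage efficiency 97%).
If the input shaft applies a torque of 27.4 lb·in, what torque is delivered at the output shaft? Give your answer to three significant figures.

695 lb·in

gear mesh 146/26 = 5.6154 → τ = 27.4·5.6154·0.95 = 146.17 lb·in
internal gear 147/30 = 4.9 → τ = 146.17·4.9·0.97 = 694.74 lb·in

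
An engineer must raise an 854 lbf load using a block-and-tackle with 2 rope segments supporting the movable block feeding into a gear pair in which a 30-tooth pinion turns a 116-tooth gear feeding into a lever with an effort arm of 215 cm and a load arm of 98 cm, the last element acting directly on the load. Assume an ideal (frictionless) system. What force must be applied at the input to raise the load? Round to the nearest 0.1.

50.3 lbf

Block-and-tackle MA = number of supporting rope parts = 2.
Gear pair MA = 116/30 = 3.8667.
Lever MA = effort arm / load arm = 215/98 = 2.1939.
Combined ideal MA = 2 × 3.8667 × 2.1939 = 16.966.
Effort = load / MA = 854 / 16.966 = 50.336 lbf.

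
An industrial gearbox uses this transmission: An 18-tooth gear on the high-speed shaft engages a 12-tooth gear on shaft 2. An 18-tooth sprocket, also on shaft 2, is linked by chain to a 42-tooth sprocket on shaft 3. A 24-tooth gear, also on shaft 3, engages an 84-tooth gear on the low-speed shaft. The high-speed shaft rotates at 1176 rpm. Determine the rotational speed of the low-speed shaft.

216 rpm

the high-speed shaft → shaft 2 (gear mesh, 12/18): 1176 ÷ 0.66667 = 1764 rpm
shaft 2 → shaft 3 (chain, 42/18): 1764 ÷ 2.3333 = 756 rpm
shaft 3 → the low-speed shaft (gear mesh, 84/24): 756 ÷ 3.5 = 216 rpm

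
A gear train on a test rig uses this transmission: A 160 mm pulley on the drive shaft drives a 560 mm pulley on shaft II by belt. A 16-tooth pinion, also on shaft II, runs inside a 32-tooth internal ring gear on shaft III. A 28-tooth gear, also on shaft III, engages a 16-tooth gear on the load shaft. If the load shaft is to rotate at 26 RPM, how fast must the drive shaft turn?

104 RPM

Overall ratio R = 3.5 × 2 × 0.57143 = 4.
Required input speed = output speed × R = 26 × 4 = 104 RPM.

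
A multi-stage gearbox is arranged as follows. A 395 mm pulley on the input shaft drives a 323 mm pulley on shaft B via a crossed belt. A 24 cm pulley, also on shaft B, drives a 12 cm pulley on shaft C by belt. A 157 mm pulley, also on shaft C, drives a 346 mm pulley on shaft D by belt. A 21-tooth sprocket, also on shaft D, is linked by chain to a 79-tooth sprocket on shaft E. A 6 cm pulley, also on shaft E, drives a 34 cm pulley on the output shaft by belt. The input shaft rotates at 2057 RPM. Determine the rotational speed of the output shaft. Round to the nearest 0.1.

107.1 RPM

Belt: ratio = 323/395 = 0.81772, so shaft B turns at 2057 / 0.81772 = 2515.5 RPM.
Belt: ratio = 12/24 = 0.5, so shaft C turns at 2515.5 / 0.5 = 5031.1 RPM.
Belt: ratio = 346/157 = 2.2038, so shaft D turns at 5031.1 / 2.2038 = 2282.9 RPM.
Chain: ratio = 79/21 = 3.7619, so shaft E turns at 2282.9 / 3.7619 = 606.84 RPM.
Belt: ratio = 34/6 = 5.6667, so the output shaft turns at 606.84 / 5.6667 = 107.09 RPM.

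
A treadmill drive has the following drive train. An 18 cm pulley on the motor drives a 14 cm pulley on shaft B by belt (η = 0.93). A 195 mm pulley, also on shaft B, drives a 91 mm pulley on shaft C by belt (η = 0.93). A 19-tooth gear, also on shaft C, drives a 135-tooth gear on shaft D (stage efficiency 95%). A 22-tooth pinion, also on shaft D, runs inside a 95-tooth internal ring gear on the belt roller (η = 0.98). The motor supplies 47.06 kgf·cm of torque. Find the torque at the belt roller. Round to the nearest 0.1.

422.0 kgf·cm

belt 14/18 = 0.77778 → τ = 47.06·0.77778·0.93 = 34.04 kgf·cm
belt 91/195 = 0.46667 → τ = 34.04·0.46667·0.93 = 14.773 kgf·cm
gear mesh 135/19 = 7.1053 → τ = 14.773·7.1053·0.95 = 99.72 kgf·cm
internal gear 95/22 = 4.3182 → τ = 99.72·4.3182·0.98 = 422 kgf·cm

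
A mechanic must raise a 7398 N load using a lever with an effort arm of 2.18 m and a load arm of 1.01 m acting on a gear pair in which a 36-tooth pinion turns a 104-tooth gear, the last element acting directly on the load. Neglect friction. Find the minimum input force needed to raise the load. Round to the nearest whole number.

1186 N

Lever MA = effort arm / load arm = 2.18/1.01 = 2.1584.
Gear pair MA = 104/36 = 2.8889.
Combined ideal MA = 2.1584 × 2.8889 = 6.2354.
Effort = load / MA = 7398 / 6.2354 = 1186.4 N.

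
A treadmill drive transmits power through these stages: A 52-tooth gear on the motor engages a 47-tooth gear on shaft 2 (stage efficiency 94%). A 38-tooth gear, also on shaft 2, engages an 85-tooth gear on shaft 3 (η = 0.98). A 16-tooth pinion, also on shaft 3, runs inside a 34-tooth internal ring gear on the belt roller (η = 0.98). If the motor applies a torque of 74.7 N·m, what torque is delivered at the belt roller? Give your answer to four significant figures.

Gear mesh: ratio = 47/52 = 0.90385; torque at shaft 2 = 74.7 × 0.90385 × 0.94 = 63.466 N·m.
Gear mesh: ratio = 85/38 = 2.2368; torque at shaft 3 = 63.466 × 2.2368 × 0.98 = 139.12 N·m.
Internal gear: ratio = 34/16 = 2.125; torque at the belt roller = 139.12 × 2.125 × 0.98 = 289.73 N·m.

289.7 N·m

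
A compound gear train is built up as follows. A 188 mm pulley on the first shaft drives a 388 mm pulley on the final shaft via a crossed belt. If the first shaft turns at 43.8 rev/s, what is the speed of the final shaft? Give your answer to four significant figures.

21.22 rev/s

belt 388/188 = 2.0638 → 43.8/2.0638 = 21.223 rev/s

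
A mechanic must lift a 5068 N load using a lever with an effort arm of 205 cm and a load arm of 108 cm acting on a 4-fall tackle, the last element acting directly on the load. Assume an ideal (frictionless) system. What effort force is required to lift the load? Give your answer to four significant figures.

667.5 N

Lever MA = effort arm / load arm = 205/108 = 1.8981.
Block-and-tackle MA = number of supporting rope parts = 4.
Combined ideal MA = 1.8981 × 4 = 7.5926.
Effort = load / MA = 5068 / 7.5926 = 667.49 N.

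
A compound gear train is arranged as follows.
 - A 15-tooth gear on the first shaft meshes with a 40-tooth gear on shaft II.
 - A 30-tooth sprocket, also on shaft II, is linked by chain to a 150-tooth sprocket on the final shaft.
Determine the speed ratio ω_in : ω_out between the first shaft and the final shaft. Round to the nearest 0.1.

13.3

Each stage contributes driven/driver: gear mesh 40/15 = 2.6667, chain 150/30 = 5.
Overall: 2.6667 × 5 = 13.333.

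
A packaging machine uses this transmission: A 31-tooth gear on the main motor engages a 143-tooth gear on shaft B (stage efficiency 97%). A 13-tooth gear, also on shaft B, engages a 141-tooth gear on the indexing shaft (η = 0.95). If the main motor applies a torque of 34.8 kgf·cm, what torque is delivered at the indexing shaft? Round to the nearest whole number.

Gear mesh: ratio = 143/31 = 4.6129; torque at shaft B = 34.8 × 4.6129 × 0.97 = 155.71 kgf·cm.
Gear mesh: ratio = 141/13 = 10.846; torque at the indexing shaft = 155.71 × 10.846 × 0.95 = 1604.4 kgf·cm.

1604 kgf·cm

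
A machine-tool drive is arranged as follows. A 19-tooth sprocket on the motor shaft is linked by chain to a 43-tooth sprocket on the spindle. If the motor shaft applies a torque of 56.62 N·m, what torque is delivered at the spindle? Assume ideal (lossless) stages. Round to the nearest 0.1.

After the chain (43/19): 56.62 × 2.2632 = 128.14 N·m

128.1 N·m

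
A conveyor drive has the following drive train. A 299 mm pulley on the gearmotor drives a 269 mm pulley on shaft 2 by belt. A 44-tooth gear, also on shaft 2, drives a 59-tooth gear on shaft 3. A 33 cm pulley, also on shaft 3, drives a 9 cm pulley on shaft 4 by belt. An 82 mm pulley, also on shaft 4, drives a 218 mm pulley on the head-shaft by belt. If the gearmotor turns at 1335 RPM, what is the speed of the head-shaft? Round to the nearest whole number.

Belt: ratio = 269/299 = 0.89967, so shaft 2 turns at 1335 / 0.89967 = 1483.9 RPM.
Gear mesh: ratio = 59/44 = 1.3409, so shaft 3 turns at 1483.9 / 1.3409 = 1106.6 RPM.
Belt: ratio = 9/33 = 0.27273, so shaft 4 turns at 1106.6 / 0.27273 = 4057.6 RPM.
Belt: ratio = 218/82 = 2.6585, so the head-shaft turns at 4057.6 / 2.6585 = 1526.3 RPM.

1526 RPM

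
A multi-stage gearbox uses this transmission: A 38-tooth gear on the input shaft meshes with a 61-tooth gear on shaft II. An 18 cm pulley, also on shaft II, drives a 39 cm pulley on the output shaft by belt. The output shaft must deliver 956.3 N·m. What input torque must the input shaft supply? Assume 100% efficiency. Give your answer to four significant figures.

Overall ratio R = 1.6053 × 2.1667 = 3.4781.
Input torque = output torque / R = 956.3 / 3.4781 = 274.95 N·m.

275.0 N·m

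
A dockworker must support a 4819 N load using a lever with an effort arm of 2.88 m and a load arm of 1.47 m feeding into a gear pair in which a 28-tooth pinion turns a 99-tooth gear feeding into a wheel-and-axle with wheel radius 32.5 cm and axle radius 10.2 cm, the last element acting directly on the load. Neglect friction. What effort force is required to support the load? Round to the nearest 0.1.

218.3 N

Lever MA = effort arm / load arm = 2.88/1.47 = 1.9592.
Gear pair MA = 99/28 = 3.5357.
Wheel-and-axle MA = R/r = 32.5/10.2 = 3.1863.
Combined ideal MA = 1.9592 × 3.5357 × 3.1863 = 22.072.
Effort = load / MA = 4819 / 22.072 = 218.33 N.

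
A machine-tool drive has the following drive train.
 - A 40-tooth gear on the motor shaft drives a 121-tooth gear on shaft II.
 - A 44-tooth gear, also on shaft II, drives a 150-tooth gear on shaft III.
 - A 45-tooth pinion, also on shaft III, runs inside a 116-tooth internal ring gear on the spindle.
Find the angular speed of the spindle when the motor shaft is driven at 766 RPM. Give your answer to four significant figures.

28.82 RPM

Gear mesh: ratio = 121/40 = 3.025, so shaft II turns at 766 / 3.025 = 253.22 RPM.
Gear mesh: ratio = 150/44 = 3.4091, so shaft III turns at 253.22 / 3.4091 = 74.279 RPM.
Internal gear: ratio = 116/45 = 2.5778, so the spindle turns at 74.279 / 2.5778 = 28.815 RPM.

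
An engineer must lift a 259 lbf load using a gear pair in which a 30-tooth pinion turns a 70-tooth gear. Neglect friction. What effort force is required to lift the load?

111 lbf

Gear pair MA = 70/30 = 2.3333.
Effort = load / MA = 259 / 2.3333 = 111 lbf.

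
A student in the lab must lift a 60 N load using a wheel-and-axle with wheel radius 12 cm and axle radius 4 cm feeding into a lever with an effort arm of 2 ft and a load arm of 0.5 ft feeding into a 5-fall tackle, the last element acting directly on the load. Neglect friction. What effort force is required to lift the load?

1 N

Wheel-and-axle MA = R/r = 12/4 = 3.
Lever MA = effort arm / load arm = 2/0.5 = 4.
Block-and-tackle MA = number of supporting rope parts = 5.
Combined ideal MA = 3 × 4 × 5 = 60.
Effort = load / MA = 60 / 60 = 1 N.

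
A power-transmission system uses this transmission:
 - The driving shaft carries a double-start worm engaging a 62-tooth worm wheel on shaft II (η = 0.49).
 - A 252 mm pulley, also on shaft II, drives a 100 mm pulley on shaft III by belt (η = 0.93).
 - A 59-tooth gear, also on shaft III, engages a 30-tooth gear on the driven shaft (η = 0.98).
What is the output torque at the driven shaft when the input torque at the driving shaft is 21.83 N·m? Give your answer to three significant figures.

61.0 N·m

After the worm (62/2): 21.83 × 31 × 0.49 = 331.6 N·m
After the belt (100/252): 331.6 × 0.39683 × 0.93 = 122.38 N·m
After the gear mesh (30/59): 122.38 × 0.50847 × 0.98 = 60.98 N·m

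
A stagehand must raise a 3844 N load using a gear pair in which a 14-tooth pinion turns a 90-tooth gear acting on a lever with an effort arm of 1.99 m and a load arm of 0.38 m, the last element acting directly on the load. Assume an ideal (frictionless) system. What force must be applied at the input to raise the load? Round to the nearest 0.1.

Gear pair MA = 90/14 = 6.4286.
Lever MA = effort arm / load arm = 1.99/0.38 = 5.2368.
Combined ideal MA = 6.4286 × 5.2368 = 33.665.
Effort = load / MA = 3844 / 33.665 = 114.18 N.

114.2 N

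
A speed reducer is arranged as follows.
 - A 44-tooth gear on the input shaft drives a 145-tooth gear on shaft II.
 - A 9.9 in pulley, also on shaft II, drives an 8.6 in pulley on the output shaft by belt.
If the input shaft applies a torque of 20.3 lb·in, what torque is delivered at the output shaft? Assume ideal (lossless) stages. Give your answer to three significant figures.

58.1 lb·in

gear mesh 145/44 = 3.2955 → τ = 20.3·3.2955 = 66.898 lb·in
belt 8.6/9.9 = 0.86869 → τ = 66.898·0.86869 = 58.113 lb·in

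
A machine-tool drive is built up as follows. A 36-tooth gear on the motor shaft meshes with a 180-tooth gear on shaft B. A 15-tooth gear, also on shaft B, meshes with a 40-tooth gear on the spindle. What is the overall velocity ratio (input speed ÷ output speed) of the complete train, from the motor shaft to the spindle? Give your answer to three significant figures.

Each stage contributes driven/driver: gear mesh 180/36 = 5, gear mesh 40/15 = 2.6667.
Overall: 5 × 2.6667 = 13.333.

13.3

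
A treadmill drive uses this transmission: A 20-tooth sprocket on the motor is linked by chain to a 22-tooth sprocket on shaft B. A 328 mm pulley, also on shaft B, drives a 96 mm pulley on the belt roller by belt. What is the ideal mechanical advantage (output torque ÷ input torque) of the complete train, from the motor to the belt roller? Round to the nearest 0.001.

0.322

Each stage contributes driven/driver: chain 22/20 = 1.1, belt 96/328 = 0.29268.
Overall: 1.1 × 0.29268 = 0.32195.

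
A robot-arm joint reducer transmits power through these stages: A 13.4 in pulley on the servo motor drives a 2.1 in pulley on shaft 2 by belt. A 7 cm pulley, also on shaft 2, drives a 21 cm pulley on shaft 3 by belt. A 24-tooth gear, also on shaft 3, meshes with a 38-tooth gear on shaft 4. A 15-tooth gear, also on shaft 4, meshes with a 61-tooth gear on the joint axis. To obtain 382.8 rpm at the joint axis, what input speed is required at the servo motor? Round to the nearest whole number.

Overall ratio R = 0.15672 × 3 × 1.5833 × 4.0667 = 3.0272.
Required input speed = output speed × R = 382.8 × 3.0272 = 1158.8 rpm.

1159 rpm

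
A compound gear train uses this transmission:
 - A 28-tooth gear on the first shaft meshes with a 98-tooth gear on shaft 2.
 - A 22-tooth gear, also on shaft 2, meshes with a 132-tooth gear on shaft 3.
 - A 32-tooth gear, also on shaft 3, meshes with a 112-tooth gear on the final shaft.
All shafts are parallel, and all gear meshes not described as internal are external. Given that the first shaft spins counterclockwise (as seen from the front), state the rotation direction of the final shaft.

clockwise

the first shaft → shaft 2: external mesh, 1 reversal → CW.
shaft 2 → shaft 3: external mesh, 1 reversal → CCW.
shaft 3 → the final shaft: external mesh, 1 reversal → CW.
3 reversals in total — an odd number — so the final shaft turns opposite to the first shaft.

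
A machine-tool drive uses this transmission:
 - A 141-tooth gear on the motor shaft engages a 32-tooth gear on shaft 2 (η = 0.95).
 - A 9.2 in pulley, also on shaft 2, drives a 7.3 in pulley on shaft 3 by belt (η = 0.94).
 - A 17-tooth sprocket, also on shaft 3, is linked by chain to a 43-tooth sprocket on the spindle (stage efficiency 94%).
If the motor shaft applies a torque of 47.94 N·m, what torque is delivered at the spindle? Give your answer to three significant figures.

gear mesh 32/141 = 0.22695 → τ = 47.94·0.22695·0.95 = 10.336 N·m
belt 7.3/9.2 = 0.79348 → τ = 10.336·0.79348·0.94 = 7.7093 N·m
chain 43/17 = 2.5294 → τ = 7.7093·2.5294·0.94 = 18.33 N·m

18.3 N·m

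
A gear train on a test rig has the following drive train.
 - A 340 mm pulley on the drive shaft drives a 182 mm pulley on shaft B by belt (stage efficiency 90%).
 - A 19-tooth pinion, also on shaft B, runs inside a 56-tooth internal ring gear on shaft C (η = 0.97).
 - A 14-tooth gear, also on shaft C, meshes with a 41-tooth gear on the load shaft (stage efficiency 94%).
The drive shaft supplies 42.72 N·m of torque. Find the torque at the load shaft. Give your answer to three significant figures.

belt 182/340 = 0.53529 → τ = 42.72·0.53529·0.90 = 20.581 N·m
internal gear 56/19 = 2.9474 → τ = 20.581·2.9474·0.97 = 58.84 N·m
gear mesh 41/14 = 2.9286 → τ = 58.84·2.9286·0.94 = 161.98 N·m

162 N·m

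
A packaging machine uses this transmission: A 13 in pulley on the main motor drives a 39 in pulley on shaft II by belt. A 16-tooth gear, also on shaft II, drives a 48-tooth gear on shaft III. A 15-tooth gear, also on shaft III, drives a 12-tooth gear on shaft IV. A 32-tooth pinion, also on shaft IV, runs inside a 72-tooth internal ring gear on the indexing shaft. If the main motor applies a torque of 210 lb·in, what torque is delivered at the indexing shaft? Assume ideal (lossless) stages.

After the belt (39/13): 210 × 3 = 630 lb·in
After the gear mesh (48/16): 630 × 3 = 1890 lb·in
After the gear mesh (12/15): 1890 × 0.8 = 1512 lb·in
After the internal gear (72/32): 1512 × 2.25 = 3402 lb·in

3402 lb·in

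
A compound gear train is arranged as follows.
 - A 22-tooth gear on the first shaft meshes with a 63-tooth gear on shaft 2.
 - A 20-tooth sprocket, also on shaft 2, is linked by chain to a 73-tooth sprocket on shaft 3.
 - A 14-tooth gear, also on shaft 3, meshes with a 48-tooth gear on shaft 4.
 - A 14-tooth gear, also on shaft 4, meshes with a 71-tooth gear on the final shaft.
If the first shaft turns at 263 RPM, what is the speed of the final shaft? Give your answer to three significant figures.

1.45 RPM

the first shaft → shaft 2 (gear mesh, 63/22): 263 ÷ 2.8636 = 91.841 RPM
shaft 2 → shaft 3 (chain, 73/20): 91.841 ÷ 3.65 = 25.162 RPM
shaft 3 → shaft 4 (gear mesh, 48/14): 25.162 ÷ 3.4286 = 7.3389 RPM
shaft 4 → the final shaft (gear mesh, 71/14): 7.3389 ÷ 5.0714 = 1.4471 RPM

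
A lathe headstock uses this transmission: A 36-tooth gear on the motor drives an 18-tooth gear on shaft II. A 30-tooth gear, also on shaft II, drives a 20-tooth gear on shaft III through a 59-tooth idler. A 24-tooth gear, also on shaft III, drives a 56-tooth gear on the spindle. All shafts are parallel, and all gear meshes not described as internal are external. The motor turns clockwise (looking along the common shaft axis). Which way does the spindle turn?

clockwise

the motor → shaft II: external mesh, 1 reversal → CCW.
shaft II → shaft III: driver → idler → driven is 2 external meshes, 2 reversals → CCW.
shaft III → the spindle: external mesh, 1 reversal → CW.
4 reversals in total — an even number — so the spindle turns the same way as the motor.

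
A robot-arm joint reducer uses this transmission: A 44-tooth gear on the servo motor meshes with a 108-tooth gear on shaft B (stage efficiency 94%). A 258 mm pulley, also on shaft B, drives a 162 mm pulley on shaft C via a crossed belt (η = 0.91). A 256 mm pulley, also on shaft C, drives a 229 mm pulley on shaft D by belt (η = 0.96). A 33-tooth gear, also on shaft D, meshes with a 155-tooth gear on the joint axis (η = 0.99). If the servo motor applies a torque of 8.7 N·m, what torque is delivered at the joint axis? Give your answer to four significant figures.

Gear mesh: ratio = 108/44 = 2.4545; torque at shaft B = 8.7 × 2.4545 × 0.94 = 20.073 N·m.
Belt: ratio = 162/258 = 0.62791; torque at shaft C = 20.073 × 0.62791 × 0.91 = 11.47 N·m.
Belt: ratio = 229/256 = 0.89453; torque at shaft D = 11.47 × 0.89453 × 0.96 = 9.8497 N·m.
Gear mesh: ratio = 155/33 = 4.697; torque at the joint axis = 9.8497 × 4.697 × 0.99 = 45.801 N·m.

45.80 N·m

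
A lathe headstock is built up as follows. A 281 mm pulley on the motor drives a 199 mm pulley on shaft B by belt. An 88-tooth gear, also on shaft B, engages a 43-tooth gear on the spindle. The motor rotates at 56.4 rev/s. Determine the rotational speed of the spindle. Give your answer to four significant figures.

belt 199/281 = 0.70819 → 56.4/0.70819 = 79.64 rev/s
gear mesh 43/88 = 0.48864 → 79.64/0.48864 = 162.98 rev/s

163.0 rev/s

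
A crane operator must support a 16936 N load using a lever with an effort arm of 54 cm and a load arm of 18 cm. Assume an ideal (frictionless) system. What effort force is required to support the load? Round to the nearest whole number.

Lever MA = effort arm / load arm = 54/18 = 3.
Effort = load / MA = 16936 / 3 = 5645.3 N.

5645 N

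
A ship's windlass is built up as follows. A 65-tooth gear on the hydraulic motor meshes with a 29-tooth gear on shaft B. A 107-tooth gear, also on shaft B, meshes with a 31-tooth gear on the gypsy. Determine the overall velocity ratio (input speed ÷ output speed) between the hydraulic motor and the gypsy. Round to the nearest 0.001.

0.129

Each stage contributes driven/driver: gear mesh 29/65 = 0.44615, gear mesh 31/107 = 0.28972.
Overall: 0.44615 × 0.28972 = 0.12926.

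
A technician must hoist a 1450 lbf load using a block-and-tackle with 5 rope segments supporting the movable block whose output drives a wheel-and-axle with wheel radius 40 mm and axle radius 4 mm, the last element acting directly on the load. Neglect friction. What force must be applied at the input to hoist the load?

29 lbf

Block-and-tackle MA = number of supporting rope parts = 5.
Wheel-and-axle MA = R/r = 40/4 = 10.
Combined ideal MA = 5 × 10 = 50.
Effort = load / MA = 1450 / 50 = 29 lbf.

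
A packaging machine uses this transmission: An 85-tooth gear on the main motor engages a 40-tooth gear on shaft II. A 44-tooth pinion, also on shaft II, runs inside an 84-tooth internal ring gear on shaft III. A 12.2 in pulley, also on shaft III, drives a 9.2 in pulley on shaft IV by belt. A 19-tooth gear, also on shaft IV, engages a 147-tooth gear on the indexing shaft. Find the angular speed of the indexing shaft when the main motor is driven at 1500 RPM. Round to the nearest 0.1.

Gear mesh: ratio = 40/85 = 0.47059, so shaft II turns at 1500 / 0.47059 = 3187.5 RPM.
Internal gear: ratio = 84/44 = 1.9091, so shaft III turns at 3187.5 / 1.9091 = 1669.6 RPM.
Belt: ratio = 9.2/12.2 = 0.7541, so shaft IV turns at 1669.6 / 0.7541 = 2214.1 RPM.
Gear mesh: ratio = 147/19 = 7.7368, so the indexing shaft turns at 2214.1 / 7.7368 = 286.18 RPM.

286.2 RPM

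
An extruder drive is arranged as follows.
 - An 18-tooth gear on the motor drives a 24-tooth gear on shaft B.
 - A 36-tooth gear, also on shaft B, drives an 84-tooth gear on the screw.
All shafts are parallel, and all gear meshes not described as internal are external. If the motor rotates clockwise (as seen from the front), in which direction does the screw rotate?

the motor → shaft B: external mesh, 1 reversal → CCW.
shaft B → the screw: external mesh, 1 reversal → CW.
2 reversals in total — an even number — so the screw turns the same way as the motor.

clockwise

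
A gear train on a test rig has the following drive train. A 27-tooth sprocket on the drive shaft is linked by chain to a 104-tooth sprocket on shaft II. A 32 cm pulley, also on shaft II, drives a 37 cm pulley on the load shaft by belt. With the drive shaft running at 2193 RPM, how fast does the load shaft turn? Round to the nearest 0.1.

492.4 RPM

Chain: ratio = 104/27 = 3.8519, so shaft II turns at 2193 / 3.8519 = 569.34 RPM.
Belt: ratio = 37/32 = 1.1562, so the load shaft turns at 569.34 / 1.1562 = 492.4 RPM.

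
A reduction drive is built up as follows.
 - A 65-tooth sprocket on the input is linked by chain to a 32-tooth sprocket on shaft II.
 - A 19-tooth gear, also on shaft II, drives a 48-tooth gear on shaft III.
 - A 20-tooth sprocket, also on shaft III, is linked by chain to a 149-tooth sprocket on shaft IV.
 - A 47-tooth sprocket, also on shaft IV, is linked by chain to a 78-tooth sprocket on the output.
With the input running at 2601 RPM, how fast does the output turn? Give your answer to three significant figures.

169 RPM

Chain: ratio = 32/65 = 0.49231, so shaft II turns at 2601 / 0.49231 = 5283.3 RPM.
Gear mesh: ratio = 48/19 = 2.5263, so shaft III turns at 5283.3 / 2.5263 = 2091.3 RPM.
Chain: ratio = 149/20 = 7.45, so shaft IV turns at 2091.3 / 7.45 = 280.71 RPM.
Chain: ratio = 78/47 = 1.6596, so the output turns at 280.71 / 1.6596 = 169.15 RPM.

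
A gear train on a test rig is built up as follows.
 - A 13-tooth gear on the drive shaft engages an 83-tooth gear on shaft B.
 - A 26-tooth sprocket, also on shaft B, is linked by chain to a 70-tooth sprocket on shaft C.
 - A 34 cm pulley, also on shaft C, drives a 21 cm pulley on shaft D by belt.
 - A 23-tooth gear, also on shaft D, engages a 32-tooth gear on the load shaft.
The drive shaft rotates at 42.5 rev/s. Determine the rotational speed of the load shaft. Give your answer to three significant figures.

2.88 rev/s

the drive shaft → shaft B (gear mesh, 83/13): 42.5 ÷ 6.3846 = 6.6566 rev/s
shaft B → shaft C (chain, 70/26): 6.6566 ÷ 2.6923 = 2.4725 rev/s
shaft C → shaft D (belt, 21/34): 2.4725 ÷ 0.61765 = 4.003 rev/s
shaft D → the load shaft (gear mesh, 32/23): 4.003 ÷ 1.3913 = 2.8772 rev/s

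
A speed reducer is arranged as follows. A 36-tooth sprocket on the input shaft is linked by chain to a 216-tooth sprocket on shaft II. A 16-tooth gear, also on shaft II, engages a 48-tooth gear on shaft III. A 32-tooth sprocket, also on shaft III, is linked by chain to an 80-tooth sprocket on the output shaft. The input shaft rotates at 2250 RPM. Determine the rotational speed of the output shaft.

chain 216/36 = 6 → 2250/6 = 375 RPM
gear mesh 48/16 = 3 → 375/3 = 125 RPM
chain 80/32 = 2.5 → 125/2.5 = 50 RPM

50 RPM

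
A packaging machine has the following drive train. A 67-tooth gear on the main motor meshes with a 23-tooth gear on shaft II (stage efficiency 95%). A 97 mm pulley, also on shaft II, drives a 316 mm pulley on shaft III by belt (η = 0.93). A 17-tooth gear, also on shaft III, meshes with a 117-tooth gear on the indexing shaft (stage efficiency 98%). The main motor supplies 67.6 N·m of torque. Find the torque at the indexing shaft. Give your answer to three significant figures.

450 N·m

gear mesh 23/67 = 0.34328 → τ = 67.6·0.34328·0.95 = 22.046 N·m
belt 316/97 = 3.2577 → τ = 22.046·3.2577·0.93 = 66.792 N·m
gear mesh 117/17 = 6.8824 → τ = 66.792·6.8824·0.98 = 450.49 N·m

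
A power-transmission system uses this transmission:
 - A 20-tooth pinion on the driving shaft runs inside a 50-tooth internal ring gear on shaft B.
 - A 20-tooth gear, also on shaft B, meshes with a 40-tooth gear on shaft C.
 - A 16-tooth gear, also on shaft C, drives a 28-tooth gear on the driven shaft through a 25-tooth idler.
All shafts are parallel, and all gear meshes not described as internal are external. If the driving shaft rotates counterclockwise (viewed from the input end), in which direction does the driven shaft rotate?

the driving shaft → shaft B: internal mesh, same direction → CCW.
shaft B → shaft C: external mesh, 1 reversal → CW.
shaft C → the driven shaft: driver → idler → driven is 2 external meshes, 2 reversals → CW.
3 reversals in total — an odd number — so the driven shaft turns opposite to the driving shaft.

clockwise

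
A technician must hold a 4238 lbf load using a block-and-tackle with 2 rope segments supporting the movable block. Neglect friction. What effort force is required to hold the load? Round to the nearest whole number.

2119 lbf

Block-and-tackle MA = number of supporting rope parts = 2.
Effort = load / MA = 4238 / 2 = 2119 lbf.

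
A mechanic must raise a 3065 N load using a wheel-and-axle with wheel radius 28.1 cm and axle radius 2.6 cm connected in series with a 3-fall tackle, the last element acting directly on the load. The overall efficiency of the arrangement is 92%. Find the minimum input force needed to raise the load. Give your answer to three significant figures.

Wheel-and-axle MA = R/r = 28.1/2.6 = 10.808.
Block-and-tackle MA = number of supporting rope parts = 3.
Combined ideal MA = 10.808 × 3 = 32.423.
Actual MA = 32.423 × 0.92 = 29.829.
Effort = load / actual MA = 3065 / 29.829 = 102.75 N.

103 N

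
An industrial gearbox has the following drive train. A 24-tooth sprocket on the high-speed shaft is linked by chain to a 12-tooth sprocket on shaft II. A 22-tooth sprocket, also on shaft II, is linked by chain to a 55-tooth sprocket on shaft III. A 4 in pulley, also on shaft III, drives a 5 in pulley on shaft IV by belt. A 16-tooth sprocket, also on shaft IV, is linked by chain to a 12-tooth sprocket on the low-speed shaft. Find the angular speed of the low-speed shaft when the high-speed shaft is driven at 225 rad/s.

192 rad/s

the high-speed shaft → shaft II (chain, 12/24): 225 ÷ 0.5 = 450 rad/s
shaft II → shaft III (chain, 55/22): 450 ÷ 2.5 = 180 rad/s
shaft III → shaft IV (belt, 5/4): 180 ÷ 1.25 = 144 rad/s
shaft IV → the low-speed shaft (chain, 12/16): 144 ÷ 0.75 = 192 rad/s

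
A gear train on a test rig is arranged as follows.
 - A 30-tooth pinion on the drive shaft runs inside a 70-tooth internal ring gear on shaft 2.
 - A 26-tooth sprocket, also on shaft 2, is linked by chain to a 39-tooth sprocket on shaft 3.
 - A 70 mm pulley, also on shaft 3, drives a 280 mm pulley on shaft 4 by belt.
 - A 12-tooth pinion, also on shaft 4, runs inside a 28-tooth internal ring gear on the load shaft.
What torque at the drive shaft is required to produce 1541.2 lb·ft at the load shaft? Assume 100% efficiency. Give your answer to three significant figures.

Overall ratio R = 2.3333 × 1.5 × 4 × 2.3333 = 32.667.
Input torque = output torque / R = 1541.2 / 32.667 = 47.18 lb·ft.

47.2 lb·ft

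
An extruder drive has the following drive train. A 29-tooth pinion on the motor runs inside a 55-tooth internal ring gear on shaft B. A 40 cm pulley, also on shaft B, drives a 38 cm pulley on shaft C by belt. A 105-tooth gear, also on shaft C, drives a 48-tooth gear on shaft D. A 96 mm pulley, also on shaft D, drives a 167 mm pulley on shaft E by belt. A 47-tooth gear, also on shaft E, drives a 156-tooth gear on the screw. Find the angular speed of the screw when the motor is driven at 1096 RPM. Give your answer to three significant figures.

230 RPM

internal gear 55/29 = 1.8966 → 1096/1.8966 = 577.89 RPM
belt 38/40 = 0.95 → 577.89/0.95 = 608.31 RPM
gear mesh 48/105 = 0.45714 → 608.31/0.45714 = 1330.7 RPM
belt 167/96 = 1.7396 → 1330.7/1.7396 = 764.94 RPM
gear mesh 156/47 = 3.3191 → 764.94/3.3191 = 230.46 RPM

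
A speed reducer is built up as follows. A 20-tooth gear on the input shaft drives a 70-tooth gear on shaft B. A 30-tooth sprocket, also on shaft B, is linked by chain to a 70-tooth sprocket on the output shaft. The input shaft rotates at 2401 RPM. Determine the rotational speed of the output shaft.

the input shaft → shaft B (gear mesh, 70/20): 2401 ÷ 3.5 = 686 RPM
shaft B → the output shaft (chain, 70/30): 686 ÷ 2.3333 = 294 RPM

294 RPM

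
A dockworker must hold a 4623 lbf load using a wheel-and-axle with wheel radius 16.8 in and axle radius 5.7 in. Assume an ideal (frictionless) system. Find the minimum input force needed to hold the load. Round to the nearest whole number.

Wheel-and-axle MA = R/r = 16.8/5.7 = 2.9474.
Effort = load / MA = 4623 / 2.9474 = 1568.5 lbf.

1569 lbf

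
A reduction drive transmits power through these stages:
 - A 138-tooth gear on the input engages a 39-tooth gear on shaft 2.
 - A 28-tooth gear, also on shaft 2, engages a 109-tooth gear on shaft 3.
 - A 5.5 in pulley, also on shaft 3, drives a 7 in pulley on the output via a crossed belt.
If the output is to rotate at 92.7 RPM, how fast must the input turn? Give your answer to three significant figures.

Overall ratio R = 0.28261 × 3.8929 × 1.2727 = 1.4002.
Required input speed = output speed × R = 92.7 × 1.4002 = 129.8 RPM.

130 RPM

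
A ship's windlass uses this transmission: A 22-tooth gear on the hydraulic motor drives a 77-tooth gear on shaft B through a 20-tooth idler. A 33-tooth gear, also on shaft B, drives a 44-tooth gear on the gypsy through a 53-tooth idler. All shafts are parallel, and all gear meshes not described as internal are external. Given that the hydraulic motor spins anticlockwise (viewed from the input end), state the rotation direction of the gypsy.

anticlockwise

the hydraulic motor → shaft B: driver → idler → driven is 2 external meshes, 2 reversals → CCW.
shaft B → the gypsy: driver → idler → driven is 2 external meshes, 2 reversals → CCW.
4 reversals in total — an even number — so the gypsy turns the same way as the hydraulic motor.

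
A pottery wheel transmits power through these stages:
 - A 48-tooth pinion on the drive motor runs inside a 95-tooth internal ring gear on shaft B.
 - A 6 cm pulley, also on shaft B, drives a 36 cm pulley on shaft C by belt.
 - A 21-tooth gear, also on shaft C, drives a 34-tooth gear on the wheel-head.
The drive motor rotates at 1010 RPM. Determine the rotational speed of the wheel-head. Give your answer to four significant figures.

the drive motor → shaft B (internal gear, 95/48): 1010 ÷ 1.9792 = 510.32 RPM
shaft B → shaft C (belt, 36/6): 510.32 ÷ 6 = 85.053 RPM
shaft C → the wheel-head (gear mesh, 34/21): 85.053 ÷ 1.619 = 52.533 RPM

52.53 RPM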